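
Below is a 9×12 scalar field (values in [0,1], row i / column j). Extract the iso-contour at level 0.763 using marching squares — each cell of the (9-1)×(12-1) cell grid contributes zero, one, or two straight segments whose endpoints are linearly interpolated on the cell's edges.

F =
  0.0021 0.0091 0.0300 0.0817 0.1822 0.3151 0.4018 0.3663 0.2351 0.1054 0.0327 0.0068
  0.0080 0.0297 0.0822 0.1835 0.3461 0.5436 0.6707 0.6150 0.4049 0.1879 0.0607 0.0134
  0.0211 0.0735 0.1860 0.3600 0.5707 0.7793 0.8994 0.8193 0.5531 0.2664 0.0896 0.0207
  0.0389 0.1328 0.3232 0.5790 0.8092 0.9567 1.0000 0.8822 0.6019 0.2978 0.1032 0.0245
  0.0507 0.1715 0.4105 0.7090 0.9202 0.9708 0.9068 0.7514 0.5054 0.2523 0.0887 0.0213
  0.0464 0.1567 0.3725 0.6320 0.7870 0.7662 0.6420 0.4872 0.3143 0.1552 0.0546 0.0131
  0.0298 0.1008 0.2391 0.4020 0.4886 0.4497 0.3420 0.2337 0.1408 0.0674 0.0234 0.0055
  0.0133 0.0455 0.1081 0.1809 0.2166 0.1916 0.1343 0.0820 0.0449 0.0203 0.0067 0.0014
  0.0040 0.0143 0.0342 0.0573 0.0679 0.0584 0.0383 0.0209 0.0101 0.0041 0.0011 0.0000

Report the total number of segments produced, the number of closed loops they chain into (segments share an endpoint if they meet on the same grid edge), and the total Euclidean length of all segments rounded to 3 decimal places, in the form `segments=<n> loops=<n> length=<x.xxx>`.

cell (1,4): code 0100 → (1.931,5.000)–(2.000,4.922)
cell (1,5): code 1100 → (1.404,6.000)–(1.931,5.000)
cell (1,6): code 1100 → (1.724,7.000)–(1.404,6.000)
cell (1,7): code 1000 → (2.000,7.211)–(1.724,7.000)
cell (2,3): code 0100 → (2.806,4.000)–(3.000,3.799)
cell (2,4): code 1110 → (2.000,4.922)–(2.806,4.000)
cell (2,7): code 1001 → (3.000,7.425)–(2.000,7.211)
cell (3,3): code 0110 → (3.000,3.799)–(4.000,3.256)
cell (3,6): code 1011 → (4.000,6.925)–(3.911,7.000)
cell (3,7): code 0001 → (3.911,7.000)–(3.000,7.425)
cell (4,3): code 0110 → (4.000,3.256)–(5.000,3.845)
cell (4,5): code 1011 → (5.000,5.026)–(4.543,6.000)
cell (4,6): code 0001 → (4.543,6.000)–(4.000,6.925)
cell (5,3): code 0010 → (5.000,3.845)–(5.080,4.000)
cell (5,4): code 0011 → (5.080,4.000)–(5.010,5.000)
cell (5,5): code 0001 → (5.010,5.000)–(5.000,5.026)
total: 16 segments, chained into 1 closed loop(s), length Σ = 11.932893

segments=16 loops=1 length=11.933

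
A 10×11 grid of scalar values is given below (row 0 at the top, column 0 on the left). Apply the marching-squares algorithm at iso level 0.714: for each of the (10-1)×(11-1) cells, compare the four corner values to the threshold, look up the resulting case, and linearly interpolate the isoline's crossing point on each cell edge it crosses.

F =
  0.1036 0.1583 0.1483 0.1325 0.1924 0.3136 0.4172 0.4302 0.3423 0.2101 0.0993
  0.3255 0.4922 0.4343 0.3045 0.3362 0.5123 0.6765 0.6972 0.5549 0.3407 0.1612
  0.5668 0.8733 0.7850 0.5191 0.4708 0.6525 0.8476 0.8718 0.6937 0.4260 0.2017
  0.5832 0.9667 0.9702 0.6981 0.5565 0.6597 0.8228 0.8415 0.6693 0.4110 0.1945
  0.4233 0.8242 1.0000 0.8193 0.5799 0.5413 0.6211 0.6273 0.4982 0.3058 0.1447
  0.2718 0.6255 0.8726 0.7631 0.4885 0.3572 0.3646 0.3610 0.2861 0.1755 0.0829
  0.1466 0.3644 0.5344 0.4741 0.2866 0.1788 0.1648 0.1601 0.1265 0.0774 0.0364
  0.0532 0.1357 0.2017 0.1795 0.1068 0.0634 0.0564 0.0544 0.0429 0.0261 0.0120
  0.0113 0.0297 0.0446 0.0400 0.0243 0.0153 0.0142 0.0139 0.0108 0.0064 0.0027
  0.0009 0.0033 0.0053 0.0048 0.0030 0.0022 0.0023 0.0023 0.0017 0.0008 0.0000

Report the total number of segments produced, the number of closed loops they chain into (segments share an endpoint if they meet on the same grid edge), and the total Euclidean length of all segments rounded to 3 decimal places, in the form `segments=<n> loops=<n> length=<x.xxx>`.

segments=22 loops=2 length=18.871

cell (1,0): code 0100 → (1.582,1.000)–(2.000,0.480)
cell (1,1): code 1100 → (1.798,2.000)–(1.582,1.000)
cell (1,2): code 1000 → (2.000,2.267)–(1.798,2.000)
cell (1,5): code 0100 → (1.219,6.000)–(2.000,5.315)
cell (1,6): code 1100 → (1.096,7.000)–(1.219,6.000)
cell (1,7): code 1000 → (2.000,7.886)–(1.096,7.000)
cell (2,0): code 0110 → (2.000,0.480)–(3.000,0.341)
cell (2,2): code 1001 → (3.000,2.942)–(2.000,2.267)
cell (2,5): code 0110 → (2.000,5.315)–(3.000,5.333)
cell (2,7): code 1001 → (3.000,7.740)–(2.000,7.886)
cell (3,0): code 0110 → (3.000,0.341)–(4.000,0.725)
cell (3,2): code 1101 → (3.131,3.000)–(3.000,2.942)
cell (3,3): code 1000 → (4.000,3.440)–(3.131,3.000)
cell (3,5): code 0010 → (3.000,5.333)–(3.539,6.000)
cell (3,6): code 0011 → (3.539,6.000)–(3.595,7.000)
cell (3,7): code 0001 → (3.595,7.000)–(3.000,7.740)
cell (4,0): code 0010 → (4.000,0.725)–(4.555,1.000)
cell (4,1): code 0111 → (4.555,1.000)–(5.000,1.358)
cell (4,3): code 1001 → (5.000,3.179)–(4.000,3.440)
cell (5,1): code 0010 → (5.000,1.358)–(5.469,2.000)
cell (5,2): code 0011 → (5.469,2.000)–(5.170,3.000)
cell (5,3): code 0001 → (5.170,3.000)–(5.000,3.179)
total: 22 segments, chained into 2 closed loop(s), length Σ = 18.870785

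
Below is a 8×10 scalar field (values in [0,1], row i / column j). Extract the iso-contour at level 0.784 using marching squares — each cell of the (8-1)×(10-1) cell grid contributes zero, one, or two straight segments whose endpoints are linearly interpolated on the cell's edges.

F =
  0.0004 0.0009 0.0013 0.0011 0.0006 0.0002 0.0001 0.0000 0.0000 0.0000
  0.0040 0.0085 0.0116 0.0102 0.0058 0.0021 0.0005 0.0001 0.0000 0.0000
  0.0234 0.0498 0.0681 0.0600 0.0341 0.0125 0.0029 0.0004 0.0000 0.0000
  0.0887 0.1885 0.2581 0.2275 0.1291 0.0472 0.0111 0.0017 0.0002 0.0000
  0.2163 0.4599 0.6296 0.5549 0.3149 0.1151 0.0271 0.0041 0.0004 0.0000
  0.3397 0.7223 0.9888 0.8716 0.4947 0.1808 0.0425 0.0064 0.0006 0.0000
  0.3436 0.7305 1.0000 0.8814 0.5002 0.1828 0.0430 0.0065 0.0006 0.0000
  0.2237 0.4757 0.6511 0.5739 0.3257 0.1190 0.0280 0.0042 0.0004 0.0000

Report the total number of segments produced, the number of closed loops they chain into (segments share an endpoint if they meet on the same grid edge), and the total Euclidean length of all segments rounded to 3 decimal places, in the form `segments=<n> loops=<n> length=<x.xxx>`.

segments=8 loops=1 length=6.826

cell (4,1): code 0100 → (4.430,2.000)–(5.000,1.232)
cell (4,2): code 1100 → (4.723,3.000)–(4.430,2.000)
cell (4,3): code 1000 → (5.000,3.232)–(4.723,3.000)
cell (5,1): code 0110 → (5.000,1.232)–(6.000,1.199)
cell (5,3): code 1001 → (6.000,3.256)–(5.000,3.232)
cell (6,1): code 0010 → (6.000,1.199)–(6.619,2.000)
cell (6,2): code 0011 → (6.619,2.000)–(6.317,3.000)
cell (6,3): code 0001 → (6.317,3.000)–(6.000,3.256)
total: 8 segments, chained into 1 closed loop(s), length Σ = 6.825592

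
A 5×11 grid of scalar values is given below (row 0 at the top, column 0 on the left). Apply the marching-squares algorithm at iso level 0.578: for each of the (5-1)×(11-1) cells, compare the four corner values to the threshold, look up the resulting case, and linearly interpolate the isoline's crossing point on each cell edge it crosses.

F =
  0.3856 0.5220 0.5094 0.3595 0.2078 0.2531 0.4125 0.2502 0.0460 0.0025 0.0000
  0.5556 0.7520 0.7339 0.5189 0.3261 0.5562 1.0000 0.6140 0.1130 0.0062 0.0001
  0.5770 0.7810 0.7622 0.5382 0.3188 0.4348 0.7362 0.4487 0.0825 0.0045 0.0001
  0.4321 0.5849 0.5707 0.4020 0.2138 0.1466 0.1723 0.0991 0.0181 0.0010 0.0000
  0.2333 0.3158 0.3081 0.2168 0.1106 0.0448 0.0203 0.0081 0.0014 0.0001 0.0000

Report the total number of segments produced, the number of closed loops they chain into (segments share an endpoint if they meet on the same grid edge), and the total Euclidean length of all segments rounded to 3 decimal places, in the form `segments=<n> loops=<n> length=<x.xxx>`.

cell (0,0): code 0100 → (0.243,1.000)–(1.000,0.114)
cell (0,1): code 1100 → (0.306,2.000)–(0.243,1.000)
cell (0,2): code 1000 → (1.000,2.725)–(0.306,2.000)
cell (0,5): code 0100 → (0.282,6.000)–(1.000,5.049)
cell (0,6): code 1100 → (0.901,7.000)–(0.282,6.000)
cell (0,7): code 1000 → (1.000,7.072)–(0.901,7.000)
cell (1,0): code 0110 → (1.000,0.114)–(2.000,0.005)
cell (1,2): code 1001 → (2.000,2.822)–(1.000,2.725)
cell (1,5): code 0110 → (1.000,5.049)–(2.000,5.475)
cell (1,6): code 1011 → (2.000,6.550)–(1.218,7.000)
cell (1,7): code 0001 → (1.218,7.000)–(1.000,7.072)
cell (2,0): code 0110 → (2.000,0.005)–(3.000,0.955)
cell (2,1): code 1011 → (3.000,1.486)–(2.962,2.000)
cell (2,2): code 0001 → (2.962,2.000)–(2.000,2.822)
cell (2,5): code 0010 → (2.000,5.475)–(2.281,6.000)
cell (2,6): code 0001 → (2.281,6.000)–(2.000,6.550)
cell (3,0): code 0010 → (3.000,0.955)–(3.026,1.000)
cell (3,1): code 0001 → (3.026,1.000)–(3.000,1.486)
total: 18 segments, chained into 2 closed loop(s), length Σ = 14.801972

segments=18 loops=2 length=14.802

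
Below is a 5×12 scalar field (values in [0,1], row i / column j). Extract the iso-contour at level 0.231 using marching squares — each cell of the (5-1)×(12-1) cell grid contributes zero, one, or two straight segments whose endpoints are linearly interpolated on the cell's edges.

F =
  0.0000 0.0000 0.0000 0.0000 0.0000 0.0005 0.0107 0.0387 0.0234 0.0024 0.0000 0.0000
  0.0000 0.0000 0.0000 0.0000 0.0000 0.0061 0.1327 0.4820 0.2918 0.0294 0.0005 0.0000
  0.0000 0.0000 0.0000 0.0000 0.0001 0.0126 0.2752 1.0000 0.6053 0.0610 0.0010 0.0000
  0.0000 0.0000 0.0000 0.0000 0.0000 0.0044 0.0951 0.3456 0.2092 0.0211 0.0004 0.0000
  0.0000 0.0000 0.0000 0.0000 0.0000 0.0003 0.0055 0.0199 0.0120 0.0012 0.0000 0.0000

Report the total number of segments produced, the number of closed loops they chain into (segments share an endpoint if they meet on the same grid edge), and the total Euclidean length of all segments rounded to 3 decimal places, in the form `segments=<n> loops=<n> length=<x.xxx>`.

cell (0,6): code 0100 → (0.434,7.000)–(1.000,6.281)
cell (0,7): code 1100 → (0.773,8.000)–(0.434,7.000)
cell (0,8): code 1000 → (1.000,8.232)–(0.773,8.000)
cell (1,5): code 0100 → (1.690,6.000)–(2.000,5.832)
cell (1,6): code 1110 → (1.000,6.281)–(1.690,6.000)
cell (1,8): code 1001 → (2.000,8.688)–(1.000,8.232)
cell (2,5): code 0010 → (2.000,5.832)–(2.245,6.000)
cell (2,6): code 0111 → (2.245,6.000)–(3.000,6.543)
cell (2,7): code 1011 → (3.000,7.840)–(2.945,8.000)
cell (2,8): code 0001 → (2.945,8.000)–(2.000,8.688)
cell (3,6): code 0010 → (3.000,6.543)–(3.352,7.000)
cell (3,7): code 0001 → (3.352,7.000)–(3.000,7.840)
total: 12 segments, chained into 1 closed loop(s), length Σ = 8.544684

segments=12 loops=1 length=8.545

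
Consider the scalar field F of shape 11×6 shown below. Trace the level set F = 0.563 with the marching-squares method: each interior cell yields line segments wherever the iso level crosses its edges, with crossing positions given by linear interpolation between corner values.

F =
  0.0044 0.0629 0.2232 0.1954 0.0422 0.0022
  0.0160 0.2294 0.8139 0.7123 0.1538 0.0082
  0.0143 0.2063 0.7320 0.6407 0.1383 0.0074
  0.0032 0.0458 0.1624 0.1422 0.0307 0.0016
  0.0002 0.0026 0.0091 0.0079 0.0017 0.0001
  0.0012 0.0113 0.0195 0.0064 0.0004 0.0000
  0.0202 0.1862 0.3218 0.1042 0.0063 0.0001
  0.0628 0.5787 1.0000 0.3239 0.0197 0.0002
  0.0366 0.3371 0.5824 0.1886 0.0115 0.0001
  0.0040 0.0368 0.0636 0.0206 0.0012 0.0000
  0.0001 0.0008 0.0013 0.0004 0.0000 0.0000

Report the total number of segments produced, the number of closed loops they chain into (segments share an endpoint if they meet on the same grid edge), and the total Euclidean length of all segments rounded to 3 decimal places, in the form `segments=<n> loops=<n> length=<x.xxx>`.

segments=16 loops=2 length=10.515

cell (0,1): code 0100 → (0.575,2.000)–(1.000,1.571)
cell (0,2): code 1100 → (0.711,3.000)–(0.575,2.000)
cell (0,3): code 1000 → (1.000,3.267)–(0.711,3.000)
cell (1,1): code 0110 → (1.000,1.571)–(2.000,1.679)
cell (1,3): code 1001 → (2.000,3.155)–(1.000,3.267)
cell (2,1): code 0010 → (2.000,1.679)–(2.297,2.000)
cell (2,2): code 0011 → (2.297,2.000)–(2.156,3.000)
cell (2,3): code 0001 → (2.156,3.000)–(2.000,3.155)
cell (6,0): code 0100 → (6.960,1.000)–(7.000,0.970)
cell (6,1): code 1100 → (6.356,2.000)–(6.960,1.000)
cell (6,2): code 1000 → (7.000,2.646)–(6.356,2.000)
cell (7,0): code 0010 → (7.000,0.970)–(7.065,1.000)
cell (7,1): code 0111 → (7.065,1.000)–(8.000,1.921)
cell (7,2): code 1001 → (8.000,2.049)–(7.000,2.646)
cell (8,1): code 0010 → (8.000,1.921)–(8.037,2.000)
cell (8,2): code 0001 → (8.037,2.000)–(8.000,2.049)
total: 16 segments, chained into 2 closed loop(s), length Σ = 10.515190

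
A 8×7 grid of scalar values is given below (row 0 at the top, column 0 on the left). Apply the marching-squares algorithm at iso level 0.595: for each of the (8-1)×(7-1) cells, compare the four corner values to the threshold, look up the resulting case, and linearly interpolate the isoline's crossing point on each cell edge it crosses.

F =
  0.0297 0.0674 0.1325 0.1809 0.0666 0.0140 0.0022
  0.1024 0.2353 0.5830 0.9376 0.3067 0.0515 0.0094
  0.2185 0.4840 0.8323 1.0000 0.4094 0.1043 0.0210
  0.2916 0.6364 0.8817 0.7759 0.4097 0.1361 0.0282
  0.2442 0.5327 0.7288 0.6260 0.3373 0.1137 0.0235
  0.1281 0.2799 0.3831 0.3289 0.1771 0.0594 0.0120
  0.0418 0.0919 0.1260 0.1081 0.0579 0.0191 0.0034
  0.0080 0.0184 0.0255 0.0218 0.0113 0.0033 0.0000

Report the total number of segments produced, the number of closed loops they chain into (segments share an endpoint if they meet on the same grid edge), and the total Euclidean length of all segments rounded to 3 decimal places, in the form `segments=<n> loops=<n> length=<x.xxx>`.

cell (0,2): code 0100 → (0.547,3.000)–(1.000,2.034)
cell (0,3): code 1000 → (1.000,3.543)–(0.547,3.000)
cell (1,1): code 0100 → (1.048,2.000)–(2.000,1.319)
cell (1,2): code 1110 → (1.000,2.034)–(1.048,2.000)
cell (1,3): code 1001 → (2.000,3.686)–(1.000,3.543)
cell (2,0): code 0100 → (2.728,1.000)–(3.000,0.880)
cell (2,1): code 1110 → (2.000,1.319)–(2.728,1.000)
cell (2,3): code 1001 → (3.000,3.494)–(2.000,3.686)
cell (3,0): code 0010 → (3.000,0.880)–(3.399,1.000)
cell (3,1): code 0111 → (3.399,1.000)–(4.000,1.318)
cell (3,3): code 1001 → (4.000,3.107)–(3.000,3.494)
cell (4,1): code 0010 → (4.000,1.318)–(4.387,2.000)
cell (4,2): code 0011 → (4.387,2.000)–(4.104,3.000)
cell (4,3): code 0001 → (4.104,3.000)–(4.000,3.107)
total: 14 segments, chained into 1 closed loop(s), length Σ = 10.265759

segments=14 loops=1 length=10.266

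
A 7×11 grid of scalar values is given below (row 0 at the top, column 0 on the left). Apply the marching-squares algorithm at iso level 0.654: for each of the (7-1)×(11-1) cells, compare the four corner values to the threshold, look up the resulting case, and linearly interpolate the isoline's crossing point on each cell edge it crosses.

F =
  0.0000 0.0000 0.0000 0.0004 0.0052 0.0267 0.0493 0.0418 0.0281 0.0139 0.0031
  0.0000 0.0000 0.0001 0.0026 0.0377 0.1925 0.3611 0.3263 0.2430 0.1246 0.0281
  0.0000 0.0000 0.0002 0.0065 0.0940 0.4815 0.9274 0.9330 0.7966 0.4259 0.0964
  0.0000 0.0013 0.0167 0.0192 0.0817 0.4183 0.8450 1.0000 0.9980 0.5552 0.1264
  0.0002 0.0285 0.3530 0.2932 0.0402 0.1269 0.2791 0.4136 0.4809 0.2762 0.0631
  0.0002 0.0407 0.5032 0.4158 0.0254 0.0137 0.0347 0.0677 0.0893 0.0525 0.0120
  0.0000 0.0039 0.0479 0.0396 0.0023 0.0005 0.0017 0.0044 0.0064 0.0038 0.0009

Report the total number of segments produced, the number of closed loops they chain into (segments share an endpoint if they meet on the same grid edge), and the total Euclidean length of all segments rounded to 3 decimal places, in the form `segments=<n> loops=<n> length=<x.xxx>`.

segments=10 loops=1 length=8.969

cell (1,5): code 0100 → (1.517,6.000)–(2.000,5.387)
cell (1,6): code 1100 → (1.540,7.000)–(1.517,6.000)
cell (1,7): code 1100 → (1.742,8.000)–(1.540,7.000)
cell (1,8): code 1000 → (2.000,8.385)–(1.742,8.000)
cell (2,5): code 0110 → (2.000,5.387)–(3.000,5.552)
cell (2,8): code 1001 → (3.000,8.777)–(2.000,8.385)
cell (3,5): code 0010 → (3.000,5.552)–(3.338,6.000)
cell (3,6): code 0011 → (3.338,6.000)–(3.590,7.000)
cell (3,7): code 0011 → (3.590,7.000)–(3.665,8.000)
cell (3,8): code 0001 → (3.665,8.000)–(3.000,8.777)
total: 10 segments, chained into 1 closed loop(s), length Σ = 8.969245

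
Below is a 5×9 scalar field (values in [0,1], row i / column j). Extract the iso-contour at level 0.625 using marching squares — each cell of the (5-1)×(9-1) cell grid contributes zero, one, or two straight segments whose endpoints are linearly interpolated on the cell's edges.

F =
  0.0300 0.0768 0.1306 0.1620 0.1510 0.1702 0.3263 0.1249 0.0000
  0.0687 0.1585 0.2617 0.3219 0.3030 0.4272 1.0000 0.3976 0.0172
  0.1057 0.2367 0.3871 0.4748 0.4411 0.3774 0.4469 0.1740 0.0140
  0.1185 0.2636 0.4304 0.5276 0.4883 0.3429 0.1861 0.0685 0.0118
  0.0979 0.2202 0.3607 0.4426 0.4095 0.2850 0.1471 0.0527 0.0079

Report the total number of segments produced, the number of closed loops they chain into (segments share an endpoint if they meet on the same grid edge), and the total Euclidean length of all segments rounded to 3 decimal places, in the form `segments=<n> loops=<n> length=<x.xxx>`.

segments=4 loops=1 length=3.557

cell (0,5): code 0100 → (0.443,6.000)–(1.000,5.345)
cell (0,6): code 1000 → (1.000,6.623)–(0.443,6.000)
cell (1,5): code 0010 → (1.000,5.345)–(1.678,6.000)
cell (1,6): code 0001 → (1.678,6.000)–(1.000,6.623)
total: 4 segments, chained into 1 closed loop(s), length Σ = 3.557323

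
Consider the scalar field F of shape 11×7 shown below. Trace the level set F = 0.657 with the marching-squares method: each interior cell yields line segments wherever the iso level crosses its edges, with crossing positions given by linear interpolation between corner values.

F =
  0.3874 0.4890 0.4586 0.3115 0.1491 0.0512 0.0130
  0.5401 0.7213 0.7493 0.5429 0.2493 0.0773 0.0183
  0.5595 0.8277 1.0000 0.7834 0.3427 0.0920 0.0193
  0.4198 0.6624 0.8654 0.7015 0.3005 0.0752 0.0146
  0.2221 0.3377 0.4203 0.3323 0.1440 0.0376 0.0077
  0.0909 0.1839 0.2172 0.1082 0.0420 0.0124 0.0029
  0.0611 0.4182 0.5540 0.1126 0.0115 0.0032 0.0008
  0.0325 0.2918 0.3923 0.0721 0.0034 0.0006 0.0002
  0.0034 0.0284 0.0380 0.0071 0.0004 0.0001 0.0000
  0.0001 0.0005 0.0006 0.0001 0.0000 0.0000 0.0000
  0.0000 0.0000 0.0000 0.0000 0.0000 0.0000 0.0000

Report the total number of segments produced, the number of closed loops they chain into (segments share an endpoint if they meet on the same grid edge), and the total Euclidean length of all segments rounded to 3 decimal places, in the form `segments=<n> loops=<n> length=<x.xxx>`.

cell (0,0): code 0100 → (0.723,1.000)–(1.000,0.645)
cell (0,1): code 1100 → (0.682,2.000)–(0.723,1.000)
cell (0,2): code 1000 → (1.000,2.447)–(0.682,2.000)
cell (1,0): code 0110 → (1.000,0.645)–(2.000,0.364)
cell (1,2): code 1101 → (1.474,3.000)–(1.000,2.447)
cell (1,3): code 1000 → (2.000,3.287)–(1.474,3.000)
cell (2,0): code 0110 → (2.000,0.364)–(3.000,0.978)
cell (2,3): code 1001 → (3.000,3.111)–(2.000,3.287)
cell (3,0): code 0010 → (3.000,0.978)–(3.017,1.000)
cell (3,1): code 0011 → (3.017,1.000)–(3.468,2.000)
cell (3,2): code 0011 → (3.468,2.000)–(3.121,3.000)
cell (3,3): code 0001 → (3.121,3.000)–(3.000,3.111)
total: 12 segments, chained into 1 closed loop(s), length Σ = 8.901910

segments=12 loops=1 length=8.902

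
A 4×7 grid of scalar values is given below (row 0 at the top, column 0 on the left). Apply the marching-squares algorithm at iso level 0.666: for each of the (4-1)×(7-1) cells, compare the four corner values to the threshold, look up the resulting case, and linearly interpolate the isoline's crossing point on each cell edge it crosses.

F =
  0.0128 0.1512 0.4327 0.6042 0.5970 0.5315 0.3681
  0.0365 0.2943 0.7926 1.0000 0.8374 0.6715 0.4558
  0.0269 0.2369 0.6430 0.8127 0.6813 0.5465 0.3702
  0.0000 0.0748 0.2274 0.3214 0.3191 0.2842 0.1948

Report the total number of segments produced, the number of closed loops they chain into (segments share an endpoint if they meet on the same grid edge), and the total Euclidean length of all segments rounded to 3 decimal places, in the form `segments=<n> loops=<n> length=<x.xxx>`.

segments=12 loops=1 length=8.321

cell (0,1): code 0100 → (0.648,2.000)–(1.000,1.746)
cell (0,2): code 1100 → (0.156,3.000)–(0.648,2.000)
cell (0,3): code 1100 → (0.287,4.000)–(0.156,3.000)
cell (0,4): code 1100 → (0.961,5.000)–(0.287,4.000)
cell (0,5): code 1000 → (1.000,5.025)–(0.961,5.000)
cell (1,1): code 0010 → (1.000,1.746)–(1.846,2.000)
cell (1,2): code 0111 → (1.846,2.000)–(2.000,2.136)
cell (1,4): code 1011 → (2.000,4.114)–(1.044,5.000)
cell (1,5): code 0001 → (1.044,5.000)–(1.000,5.025)
cell (2,2): code 0010 → (2.000,2.136)–(2.299,3.000)
cell (2,3): code 0011 → (2.299,3.000)–(2.042,4.000)
cell (2,4): code 0001 → (2.042,4.000)–(2.000,4.114)
total: 12 segments, chained into 1 closed loop(s), length Σ = 8.320744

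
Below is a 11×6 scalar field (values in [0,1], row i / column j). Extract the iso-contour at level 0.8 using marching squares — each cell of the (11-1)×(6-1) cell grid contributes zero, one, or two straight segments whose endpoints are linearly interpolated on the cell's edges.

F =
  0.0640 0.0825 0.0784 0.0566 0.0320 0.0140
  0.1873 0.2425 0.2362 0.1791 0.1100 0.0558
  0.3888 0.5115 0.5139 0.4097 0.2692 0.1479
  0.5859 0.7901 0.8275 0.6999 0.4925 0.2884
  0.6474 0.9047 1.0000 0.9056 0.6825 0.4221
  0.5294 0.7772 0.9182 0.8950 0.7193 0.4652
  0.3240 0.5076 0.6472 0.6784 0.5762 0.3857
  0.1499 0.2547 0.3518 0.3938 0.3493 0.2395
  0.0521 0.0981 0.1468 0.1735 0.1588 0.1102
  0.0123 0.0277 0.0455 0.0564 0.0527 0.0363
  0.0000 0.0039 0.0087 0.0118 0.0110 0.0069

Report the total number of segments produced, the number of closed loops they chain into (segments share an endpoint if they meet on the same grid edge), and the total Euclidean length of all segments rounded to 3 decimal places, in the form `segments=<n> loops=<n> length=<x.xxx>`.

segments=12 loops=1 length=8.674

cell (2,1): code 0100 → (2.912,2.000)–(3.000,1.265)
cell (2,2): code 1000 → (3.000,2.216)–(2.912,2.000)
cell (3,0): code 0100 → (3.086,1.000)–(4.000,0.593)
cell (3,1): code 1110 → (3.000,1.265)–(3.086,1.000)
cell (3,2): code 1101 → (3.487,3.000)–(3.000,2.216)
cell (3,3): code 1000 → (4.000,3.473)–(3.487,3.000)
cell (4,0): code 0010 → (4.000,0.593)–(4.821,1.000)
cell (4,1): code 0111 → (4.821,1.000)–(5.000,1.162)
cell (4,3): code 1001 → (5.000,3.541)–(4.000,3.473)
cell (5,1): code 0010 → (5.000,1.162)–(5.436,2.000)
cell (5,2): code 0011 → (5.436,2.000)–(5.439,3.000)
cell (5,3): code 0001 → (5.439,3.000)–(5.000,3.541)
total: 12 segments, chained into 1 closed loop(s), length Σ = 8.674217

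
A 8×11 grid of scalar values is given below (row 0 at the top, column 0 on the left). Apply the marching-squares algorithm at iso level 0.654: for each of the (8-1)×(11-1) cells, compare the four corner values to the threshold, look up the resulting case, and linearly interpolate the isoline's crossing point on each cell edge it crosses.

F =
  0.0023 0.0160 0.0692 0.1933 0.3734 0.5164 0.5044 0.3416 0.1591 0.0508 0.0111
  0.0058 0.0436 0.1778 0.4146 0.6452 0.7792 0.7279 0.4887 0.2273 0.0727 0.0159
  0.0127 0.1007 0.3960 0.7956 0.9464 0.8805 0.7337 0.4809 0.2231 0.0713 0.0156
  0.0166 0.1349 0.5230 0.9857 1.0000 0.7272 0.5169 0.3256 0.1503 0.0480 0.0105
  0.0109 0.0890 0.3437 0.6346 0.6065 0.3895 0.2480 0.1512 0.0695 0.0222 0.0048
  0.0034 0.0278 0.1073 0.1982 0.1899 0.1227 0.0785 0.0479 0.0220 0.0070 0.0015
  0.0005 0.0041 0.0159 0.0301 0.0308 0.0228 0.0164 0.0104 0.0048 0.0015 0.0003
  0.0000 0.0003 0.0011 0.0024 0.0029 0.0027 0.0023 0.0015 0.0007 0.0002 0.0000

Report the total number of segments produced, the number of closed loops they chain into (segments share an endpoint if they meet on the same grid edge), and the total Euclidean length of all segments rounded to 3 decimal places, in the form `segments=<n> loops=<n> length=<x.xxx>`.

segments=14 loops=1 length=11.517

cell (0,4): code 0100 → (0.524,5.000)–(1.000,4.066)
cell (0,5): code 1100 → (0.669,6.000)–(0.524,5.000)
cell (0,6): code 1000 → (1.000,6.309)–(0.669,6.000)
cell (1,2): code 0100 → (1.628,3.000)–(2.000,2.646)
cell (1,3): code 1100 → (1.029,4.000)–(1.628,3.000)
cell (1,4): code 1110 → (1.000,4.066)–(1.029,4.000)
cell (1,6): code 1001 → (2.000,6.315)–(1.000,6.309)
cell (2,2): code 0110 → (2.000,2.646)–(3.000,2.283)
cell (2,5): code 1011 → (3.000,5.348)–(2.368,6.000)
cell (2,6): code 0001 → (2.368,6.000)–(2.000,6.315)
cell (3,2): code 0010 → (3.000,2.283)–(3.945,3.000)
cell (3,3): code 0011 → (3.945,3.000)–(3.879,4.000)
cell (3,4): code 0011 → (3.879,4.000)–(3.217,5.000)
cell (3,5): code 0001 → (3.217,5.000)–(3.000,5.348)
total: 14 segments, chained into 1 closed loop(s), length Σ = 11.516933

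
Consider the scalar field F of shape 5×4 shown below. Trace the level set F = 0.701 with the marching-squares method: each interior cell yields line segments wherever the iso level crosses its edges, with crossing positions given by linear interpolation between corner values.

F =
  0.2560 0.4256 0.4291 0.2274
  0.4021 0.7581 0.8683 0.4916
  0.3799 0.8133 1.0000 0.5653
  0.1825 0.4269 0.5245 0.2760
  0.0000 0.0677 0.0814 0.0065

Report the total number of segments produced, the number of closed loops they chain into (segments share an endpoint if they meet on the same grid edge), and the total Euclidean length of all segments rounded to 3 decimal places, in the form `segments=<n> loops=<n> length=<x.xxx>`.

cell (0,0): code 0100 → (0.828,1.000)–(1.000,0.840)
cell (0,1): code 1100 → (0.619,2.000)–(0.828,1.000)
cell (0,2): code 1000 → (1.000,2.444)–(0.619,2.000)
cell (1,0): code 0110 → (1.000,0.840)–(2.000,0.741)
cell (1,2): code 1001 → (2.000,2.688)–(1.000,2.444)
cell (2,0): code 0010 → (2.000,0.741)–(2.291,1.000)
cell (2,1): code 0011 → (2.291,1.000)–(2.629,2.000)
cell (2,2): code 0001 → (2.629,2.000)–(2.000,2.688)
total: 8 segments, chained into 1 closed loop(s), length Σ = 6.252804

segments=8 loops=1 length=6.253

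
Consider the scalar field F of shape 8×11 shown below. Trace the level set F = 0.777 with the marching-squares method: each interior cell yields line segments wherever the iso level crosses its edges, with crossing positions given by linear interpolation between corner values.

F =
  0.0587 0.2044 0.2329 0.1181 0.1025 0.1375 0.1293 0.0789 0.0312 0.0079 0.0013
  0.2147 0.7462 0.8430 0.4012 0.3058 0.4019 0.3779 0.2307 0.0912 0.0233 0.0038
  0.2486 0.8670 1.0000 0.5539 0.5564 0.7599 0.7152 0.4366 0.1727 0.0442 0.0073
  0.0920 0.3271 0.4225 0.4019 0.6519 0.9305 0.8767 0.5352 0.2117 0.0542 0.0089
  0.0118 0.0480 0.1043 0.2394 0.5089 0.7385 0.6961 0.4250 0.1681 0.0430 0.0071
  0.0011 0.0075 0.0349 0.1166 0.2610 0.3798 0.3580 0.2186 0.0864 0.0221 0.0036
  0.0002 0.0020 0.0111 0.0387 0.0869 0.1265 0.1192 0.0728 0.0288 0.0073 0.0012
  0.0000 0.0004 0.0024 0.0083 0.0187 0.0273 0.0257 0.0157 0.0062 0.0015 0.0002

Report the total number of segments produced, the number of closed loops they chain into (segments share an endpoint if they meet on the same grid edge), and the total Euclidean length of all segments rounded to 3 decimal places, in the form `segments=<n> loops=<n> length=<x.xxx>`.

cell (0,1): code 0100 → (0.892,2.000)–(1.000,1.318)
cell (0,2): code 1000 → (1.000,2.149)–(0.892,2.000)
cell (1,0): code 0100 → (1.255,1.000)–(2.000,0.854)
cell (1,1): code 1110 → (1.000,1.318)–(1.255,1.000)
cell (1,2): code 1001 → (2.000,2.500)–(1.000,2.149)
cell (2,0): code 0010 → (2.000,0.854)–(2.167,1.000)
cell (2,1): code 0011 → (2.167,1.000)–(2.386,2.000)
cell (2,2): code 0001 → (2.386,2.000)–(2.000,2.500)
cell (2,4): code 0100 → (2.100,5.000)–(3.000,4.449)
cell (2,5): code 1100 → (2.383,6.000)–(2.100,5.000)
cell (2,6): code 1000 → (3.000,6.292)–(2.383,6.000)
cell (3,4): code 0010 → (3.000,4.449)–(3.799,5.000)
cell (3,5): code 0011 → (3.799,5.000)–(3.552,6.000)
cell (3,6): code 0001 → (3.552,6.000)–(3.000,6.292)
total: 14 segments, chained into 2 closed loop(s), length Σ = 10.380693

segments=14 loops=2 length=10.381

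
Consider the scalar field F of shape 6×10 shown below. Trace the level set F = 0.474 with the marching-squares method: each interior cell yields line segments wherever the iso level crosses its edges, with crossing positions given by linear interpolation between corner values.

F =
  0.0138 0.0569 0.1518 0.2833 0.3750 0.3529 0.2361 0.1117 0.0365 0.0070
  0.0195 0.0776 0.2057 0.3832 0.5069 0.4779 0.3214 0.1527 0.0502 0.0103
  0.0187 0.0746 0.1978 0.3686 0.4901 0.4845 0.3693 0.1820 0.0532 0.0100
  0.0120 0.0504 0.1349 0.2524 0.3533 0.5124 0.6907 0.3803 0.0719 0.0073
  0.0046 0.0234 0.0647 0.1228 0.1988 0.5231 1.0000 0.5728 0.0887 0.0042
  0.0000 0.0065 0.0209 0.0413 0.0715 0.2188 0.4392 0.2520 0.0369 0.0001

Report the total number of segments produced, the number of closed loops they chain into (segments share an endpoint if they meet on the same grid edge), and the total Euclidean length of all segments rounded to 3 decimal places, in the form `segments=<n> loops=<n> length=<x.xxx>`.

cell (0,3): code 0100 → (0.751,4.000)–(1.000,3.734)
cell (0,4): code 1100 → (0.969,5.000)–(0.751,4.000)
cell (0,5): code 1000 → (1.000,5.025)–(0.969,5.000)
cell (1,3): code 0110 → (1.000,3.734)–(2.000,3.867)
cell (1,5): code 1001 → (2.000,5.091)–(1.000,5.025)
cell (2,3): code 0010 → (2.000,3.867)–(2.118,4.000)
cell (2,4): code 0111 → (2.118,4.000)–(3.000,4.759)
cell (2,5): code 1101 → (2.326,6.000)–(2.000,5.091)
cell (2,6): code 1000 → (3.000,6.698)–(2.326,6.000)
cell (3,4): code 0110 → (3.000,4.759)–(4.000,4.849)
cell (3,6): code 1101 → (3.487,7.000)–(3.000,6.698)
cell (3,7): code 1000 → (4.000,7.204)–(3.487,7.000)
cell (4,4): code 0010 → (4.000,4.849)–(4.161,5.000)
cell (4,5): code 0011 → (4.161,5.000)–(4.938,6.000)
cell (4,6): code 0011 → (4.938,6.000)–(4.308,7.000)
cell (4,7): code 0001 → (4.308,7.000)–(4.000,7.204)
total: 16 segments, chained into 1 closed loop(s), length Σ = 11.883913

segments=16 loops=1 length=11.884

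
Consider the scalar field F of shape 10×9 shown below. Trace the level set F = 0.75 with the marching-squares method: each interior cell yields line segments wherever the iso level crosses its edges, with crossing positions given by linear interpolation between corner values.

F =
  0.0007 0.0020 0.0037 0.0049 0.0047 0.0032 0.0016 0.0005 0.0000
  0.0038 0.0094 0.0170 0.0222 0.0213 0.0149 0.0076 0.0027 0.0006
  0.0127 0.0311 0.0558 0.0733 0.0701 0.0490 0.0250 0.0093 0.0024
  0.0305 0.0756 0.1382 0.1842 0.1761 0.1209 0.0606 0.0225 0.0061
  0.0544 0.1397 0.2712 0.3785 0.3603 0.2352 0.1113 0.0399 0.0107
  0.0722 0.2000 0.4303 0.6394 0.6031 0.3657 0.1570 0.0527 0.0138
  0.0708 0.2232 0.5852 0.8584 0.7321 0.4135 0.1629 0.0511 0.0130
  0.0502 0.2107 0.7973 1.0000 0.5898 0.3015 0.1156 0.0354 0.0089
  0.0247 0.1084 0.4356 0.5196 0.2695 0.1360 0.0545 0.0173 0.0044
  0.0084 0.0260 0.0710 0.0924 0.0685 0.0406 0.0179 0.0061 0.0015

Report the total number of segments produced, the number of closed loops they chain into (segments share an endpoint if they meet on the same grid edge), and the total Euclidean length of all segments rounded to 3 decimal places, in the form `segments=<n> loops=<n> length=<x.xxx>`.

cell (5,2): code 0100 → (5.505,3.000)–(6.000,2.603)
cell (5,3): code 1000 → (6.000,3.858)–(5.505,3.000)
cell (6,1): code 0100 → (6.777,2.000)–(7.000,1.919)
cell (6,2): code 1110 → (6.000,2.603)–(6.777,2.000)
cell (6,3): code 1001 → (7.000,3.609)–(6.000,3.858)
cell (7,1): code 0010 → (7.000,1.919)–(7.131,2.000)
cell (7,2): code 0011 → (7.131,2.000)–(7.520,3.000)
cell (7,3): code 0001 → (7.520,3.000)–(7.000,3.609)
total: 8 segments, chained into 1 closed loop(s), length Σ = 5.904710

segments=8 loops=1 length=5.905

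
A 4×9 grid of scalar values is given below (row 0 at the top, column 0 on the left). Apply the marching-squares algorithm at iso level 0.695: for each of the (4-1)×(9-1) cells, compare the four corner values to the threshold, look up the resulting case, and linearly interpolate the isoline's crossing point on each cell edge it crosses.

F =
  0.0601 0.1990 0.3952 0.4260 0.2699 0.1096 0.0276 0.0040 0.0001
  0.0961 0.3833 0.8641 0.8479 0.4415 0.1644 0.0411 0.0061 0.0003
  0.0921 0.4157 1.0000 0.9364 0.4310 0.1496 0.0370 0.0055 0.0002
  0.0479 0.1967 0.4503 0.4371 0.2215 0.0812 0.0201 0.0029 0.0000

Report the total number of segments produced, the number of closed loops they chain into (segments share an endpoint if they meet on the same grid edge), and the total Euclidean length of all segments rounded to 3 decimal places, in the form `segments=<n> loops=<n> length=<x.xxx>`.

cell (0,1): code 0100 → (0.639,2.000)–(1.000,1.648)
cell (0,2): code 1100 → (0.638,3.000)–(0.639,2.000)
cell (0,3): code 1000 → (1.000,3.376)–(0.638,3.000)
cell (1,1): code 0110 → (1.000,1.648)–(2.000,1.478)
cell (1,3): code 1001 → (2.000,3.478)–(1.000,3.376)
cell (2,1): code 0010 → (2.000,1.478)–(2.555,2.000)
cell (2,2): code 0011 → (2.555,2.000)–(2.483,3.000)
cell (2,3): code 0001 → (2.483,3.000)–(2.000,3.478)
total: 8 segments, chained into 1 closed loop(s), length Σ = 6.489616

segments=8 loops=1 length=6.490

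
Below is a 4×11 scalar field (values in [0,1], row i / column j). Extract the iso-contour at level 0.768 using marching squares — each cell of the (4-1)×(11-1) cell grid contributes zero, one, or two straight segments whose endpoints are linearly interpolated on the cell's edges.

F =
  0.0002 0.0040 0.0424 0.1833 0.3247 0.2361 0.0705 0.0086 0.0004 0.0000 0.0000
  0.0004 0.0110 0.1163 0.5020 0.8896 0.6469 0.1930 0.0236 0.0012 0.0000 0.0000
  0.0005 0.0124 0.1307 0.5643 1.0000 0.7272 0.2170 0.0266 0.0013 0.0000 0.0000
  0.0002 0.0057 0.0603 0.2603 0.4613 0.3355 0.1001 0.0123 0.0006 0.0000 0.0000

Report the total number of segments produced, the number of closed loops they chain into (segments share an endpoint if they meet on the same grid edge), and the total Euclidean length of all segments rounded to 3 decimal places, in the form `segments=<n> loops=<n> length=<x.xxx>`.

segments=6 loops=1 length=4.647

cell (0,3): code 0100 → (0.785,4.000)–(1.000,3.686)
cell (0,4): code 1000 → (1.000,4.501)–(0.785,4.000)
cell (1,3): code 0110 → (1.000,3.686)–(2.000,3.468)
cell (1,4): code 1001 → (2.000,4.850)–(1.000,4.501)
cell (2,3): code 0010 → (2.000,3.468)–(2.431,4.000)
cell (2,4): code 0001 → (2.431,4.000)–(2.000,4.850)
total: 6 segments, chained into 1 closed loop(s), length Σ = 4.646829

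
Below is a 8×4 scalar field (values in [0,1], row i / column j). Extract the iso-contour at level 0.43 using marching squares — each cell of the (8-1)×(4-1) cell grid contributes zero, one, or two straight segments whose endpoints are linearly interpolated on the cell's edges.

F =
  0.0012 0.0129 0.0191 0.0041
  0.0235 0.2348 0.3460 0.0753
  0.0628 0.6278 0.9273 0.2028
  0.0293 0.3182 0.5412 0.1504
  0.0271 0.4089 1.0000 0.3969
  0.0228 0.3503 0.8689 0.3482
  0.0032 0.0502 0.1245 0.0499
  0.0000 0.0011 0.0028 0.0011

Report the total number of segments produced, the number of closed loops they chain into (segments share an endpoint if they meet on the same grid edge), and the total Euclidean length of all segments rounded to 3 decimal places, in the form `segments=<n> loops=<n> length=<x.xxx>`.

cell (1,0): code 0100 → (1.497,1.000)–(2.000,0.650)
cell (1,1): code 1100 → (1.145,2.000)–(1.497,1.000)
cell (1,2): code 1000 → (2.000,2.686)–(1.145,2.000)
cell (2,0): code 0010 → (2.000,0.650)–(2.639,1.000)
cell (2,1): code 0111 → (2.639,1.000)–(3.000,1.501)
cell (2,2): code 1001 → (3.000,2.285)–(2.000,2.686)
cell (3,1): code 0110 → (3.000,1.501)–(4.000,1.036)
cell (3,2): code 1001 → (4.000,2.945)–(3.000,2.285)
cell (4,1): code 0110 → (4.000,1.036)–(5.000,1.154)
cell (4,2): code 1001 → (5.000,2.843)–(4.000,2.945)
cell (5,1): code 0010 → (5.000,1.154)–(5.590,2.000)
cell (5,2): code 0001 → (5.590,2.000)–(5.000,2.843)
total: 12 segments, chained into 1 closed loop(s), length Σ = 11.568047

segments=12 loops=1 length=11.568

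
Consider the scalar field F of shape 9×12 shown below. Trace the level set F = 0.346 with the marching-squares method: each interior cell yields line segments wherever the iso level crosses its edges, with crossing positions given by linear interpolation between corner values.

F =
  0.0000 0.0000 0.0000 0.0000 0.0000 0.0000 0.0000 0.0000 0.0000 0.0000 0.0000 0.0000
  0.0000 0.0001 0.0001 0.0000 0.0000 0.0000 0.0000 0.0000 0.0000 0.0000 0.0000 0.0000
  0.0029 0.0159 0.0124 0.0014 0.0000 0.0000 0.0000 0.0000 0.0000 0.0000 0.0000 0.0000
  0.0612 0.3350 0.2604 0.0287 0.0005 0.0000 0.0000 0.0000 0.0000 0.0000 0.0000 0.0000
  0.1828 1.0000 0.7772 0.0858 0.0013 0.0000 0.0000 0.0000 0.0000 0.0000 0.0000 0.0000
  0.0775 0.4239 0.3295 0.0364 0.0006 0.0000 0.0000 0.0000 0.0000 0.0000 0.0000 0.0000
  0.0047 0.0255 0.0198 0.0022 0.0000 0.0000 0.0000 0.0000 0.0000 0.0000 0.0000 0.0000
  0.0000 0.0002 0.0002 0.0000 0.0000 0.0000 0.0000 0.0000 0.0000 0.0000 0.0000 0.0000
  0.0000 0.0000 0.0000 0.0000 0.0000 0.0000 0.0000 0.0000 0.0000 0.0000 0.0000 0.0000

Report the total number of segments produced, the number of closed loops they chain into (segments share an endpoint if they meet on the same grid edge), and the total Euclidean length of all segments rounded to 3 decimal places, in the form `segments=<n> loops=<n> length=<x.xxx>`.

cell (3,0): code 0100 → (3.017,1.000)–(4.000,0.200)
cell (3,1): code 1100 → (3.166,2.000)–(3.017,1.000)
cell (3,2): code 1000 → (4.000,2.624)–(3.166,2.000)
cell (4,0): code 0110 → (4.000,0.200)–(5.000,0.775)
cell (4,1): code 1011 → (5.000,1.825)–(4.963,2.000)
cell (4,2): code 0001 → (4.963,2.000)–(4.000,2.624)
cell (5,0): code 0010 → (5.000,0.775)–(5.196,1.000)
cell (5,1): code 0001 → (5.196,1.000)–(5.000,1.825)
total: 8 segments, chained into 1 closed loop(s), length Σ = 6.946540

segments=8 loops=1 length=6.947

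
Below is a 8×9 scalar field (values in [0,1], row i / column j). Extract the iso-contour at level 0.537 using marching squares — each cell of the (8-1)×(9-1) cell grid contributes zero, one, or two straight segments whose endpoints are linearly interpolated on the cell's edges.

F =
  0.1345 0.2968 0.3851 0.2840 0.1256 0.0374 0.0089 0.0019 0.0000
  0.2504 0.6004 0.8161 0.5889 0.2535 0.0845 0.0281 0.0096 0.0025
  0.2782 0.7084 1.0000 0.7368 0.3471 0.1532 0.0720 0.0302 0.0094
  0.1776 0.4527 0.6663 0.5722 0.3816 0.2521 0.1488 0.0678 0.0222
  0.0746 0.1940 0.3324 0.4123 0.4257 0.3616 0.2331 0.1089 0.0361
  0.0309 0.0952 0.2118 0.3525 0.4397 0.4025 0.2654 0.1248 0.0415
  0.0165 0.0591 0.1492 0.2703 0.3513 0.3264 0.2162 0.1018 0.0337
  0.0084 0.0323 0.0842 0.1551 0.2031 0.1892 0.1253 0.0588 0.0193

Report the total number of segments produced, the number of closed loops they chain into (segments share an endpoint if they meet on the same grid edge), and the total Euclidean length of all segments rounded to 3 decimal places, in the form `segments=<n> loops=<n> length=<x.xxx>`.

segments=12 loops=1 length=9.158

cell (0,0): code 0100 → (0.791,1.000)–(1.000,0.819)
cell (0,1): code 1100 → (0.352,2.000)–(0.791,1.000)
cell (0,2): code 1100 → (0.830,3.000)–(0.352,2.000)
cell (0,3): code 1000 → (1.000,3.155)–(0.830,3.000)
cell (1,0): code 0110 → (1.000,0.819)–(2.000,0.602)
cell (1,3): code 1001 → (2.000,3.513)–(1.000,3.155)
cell (2,0): code 0010 → (2.000,0.602)–(2.670,1.000)
cell (2,1): code 0111 → (2.670,1.000)–(3.000,1.395)
cell (2,3): code 1001 → (3.000,3.185)–(2.000,3.513)
cell (3,1): code 0010 → (3.000,1.395)–(3.387,2.000)
cell (3,2): code 0011 → (3.387,2.000)–(3.220,3.000)
cell (3,3): code 0001 → (3.220,3.000)–(3.000,3.185)
total: 12 segments, chained into 1 closed loop(s), length Σ = 9.158325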